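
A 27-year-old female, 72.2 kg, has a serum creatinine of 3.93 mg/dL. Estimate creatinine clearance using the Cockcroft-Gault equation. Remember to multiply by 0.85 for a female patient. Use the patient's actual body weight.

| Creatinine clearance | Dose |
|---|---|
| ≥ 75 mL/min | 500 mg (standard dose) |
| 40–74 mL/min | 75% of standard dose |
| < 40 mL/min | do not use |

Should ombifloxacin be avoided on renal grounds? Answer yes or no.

CrCl = (140 − 27) × 72.2 / (72 × 3.93) × 0.85 = 8158.6 / 282.96 × 0.85 ≈ 24.5 mL/min
CrCl ≈ 25 mL/min, which is < 40 mL/min.

yes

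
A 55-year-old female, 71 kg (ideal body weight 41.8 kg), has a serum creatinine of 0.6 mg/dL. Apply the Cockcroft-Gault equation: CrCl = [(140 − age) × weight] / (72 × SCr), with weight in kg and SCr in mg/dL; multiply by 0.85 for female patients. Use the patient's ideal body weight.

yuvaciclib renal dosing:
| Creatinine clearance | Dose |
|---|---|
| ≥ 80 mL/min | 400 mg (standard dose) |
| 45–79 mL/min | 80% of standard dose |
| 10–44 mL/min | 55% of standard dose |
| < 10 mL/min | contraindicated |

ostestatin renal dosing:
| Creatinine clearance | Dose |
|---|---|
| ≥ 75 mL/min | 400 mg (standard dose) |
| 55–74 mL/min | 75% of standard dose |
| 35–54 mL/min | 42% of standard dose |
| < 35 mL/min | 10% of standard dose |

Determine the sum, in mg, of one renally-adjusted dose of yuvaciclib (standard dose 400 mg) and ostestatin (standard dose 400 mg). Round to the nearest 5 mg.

620 mg

CrCl = (140 − 55) × 41.8 / (72 × 0.6) × 0.85 = 3553.0 / 43.20 × 0.85 ≈ 69.9 mL/min
CrCl ≈ 70 mL/min.
yuvaciclib: 45–79 mL/min → 80% of 400 mg = 320 mg.
ostestatin: 55–74 mL/min → 75% of 400 mg = 300 mg.
Total = 320 + 300 = 620 mg.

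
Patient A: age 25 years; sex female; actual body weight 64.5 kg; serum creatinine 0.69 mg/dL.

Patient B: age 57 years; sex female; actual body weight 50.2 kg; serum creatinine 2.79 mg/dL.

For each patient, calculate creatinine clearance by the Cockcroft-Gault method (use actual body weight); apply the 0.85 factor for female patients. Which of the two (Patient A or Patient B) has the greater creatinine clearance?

Patient A: CrCl = (140 − 25) × 64.5 / (72 × 0.69) × 0.85 = 7417.5 / 49.68 × 0.85 ≈ 126.9 mL/min
Patient B: CrCl = (140 − 57) × 50.2 / (72 × 2.79) × 0.85 = 4166.6 / 200.88 × 0.85 ≈ 17.6 mL/min
126.9 vs 17.6 mL/min → Patient A is higher.

Patient A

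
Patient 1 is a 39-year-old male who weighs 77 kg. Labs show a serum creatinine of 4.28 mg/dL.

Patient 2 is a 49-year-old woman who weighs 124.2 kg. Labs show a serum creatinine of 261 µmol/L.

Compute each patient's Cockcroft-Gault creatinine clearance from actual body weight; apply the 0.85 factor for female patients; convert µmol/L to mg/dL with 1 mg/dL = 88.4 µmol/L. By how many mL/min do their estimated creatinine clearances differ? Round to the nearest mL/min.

20 mL/min

Patient 1: CrCl = (140 − 39) × 77 / (72 × 4.28) = 7777.0 / 308.16 ≈ 25.2 mL/min
Patient 2: SCr = 261 / 88.4 = 2.952 mg/dL
Patient 2: CrCl = (140 − 49) × 124.2 / (72 × 2.952) × 0.85 = 11302.2 / 212.54 × 0.85 ≈ 45.2 mL/min
|25.2 − 45.2| = 20.0 mL/min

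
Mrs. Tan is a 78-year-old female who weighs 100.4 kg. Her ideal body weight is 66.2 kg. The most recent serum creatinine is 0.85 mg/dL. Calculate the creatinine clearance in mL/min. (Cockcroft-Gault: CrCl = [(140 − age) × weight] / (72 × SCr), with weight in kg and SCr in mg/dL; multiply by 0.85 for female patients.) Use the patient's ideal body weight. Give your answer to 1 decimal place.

CrCl = (140 − 78) × 66.2 / (72 × 0.85) × 0.85 = 4104.4 / 61.20 × 0.85 ≈ 57.0 mL/min

57.0 mL/min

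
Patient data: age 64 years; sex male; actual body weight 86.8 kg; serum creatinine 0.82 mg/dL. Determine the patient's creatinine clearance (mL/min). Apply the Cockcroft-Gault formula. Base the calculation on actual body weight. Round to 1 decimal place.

CrCl = (140 − 64) × 86.8 / (72 × 0.82) = 6596.8 / 59.04 ≈ 111.7 mL/min

111.7 mL/min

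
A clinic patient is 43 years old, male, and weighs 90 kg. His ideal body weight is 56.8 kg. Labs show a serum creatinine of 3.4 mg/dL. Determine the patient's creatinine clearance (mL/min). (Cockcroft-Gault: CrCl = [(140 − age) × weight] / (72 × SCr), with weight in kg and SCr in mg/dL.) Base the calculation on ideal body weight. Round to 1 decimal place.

CrCl = (140 − 43) × 56.8 / (72 × 3.4) = 5509.6 / 244.80 ≈ 22.5 mL/min

22.5 mL/min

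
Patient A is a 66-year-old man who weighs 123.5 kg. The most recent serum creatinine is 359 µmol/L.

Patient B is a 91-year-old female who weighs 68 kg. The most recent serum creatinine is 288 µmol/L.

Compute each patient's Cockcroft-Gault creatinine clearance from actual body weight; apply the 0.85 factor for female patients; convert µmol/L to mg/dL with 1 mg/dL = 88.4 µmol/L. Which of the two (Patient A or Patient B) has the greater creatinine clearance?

Patient A

Patient A: SCr = 359 / 88.4 = 4.061 mg/dL
Patient A: CrCl = (140 − 66) × 123.5 / (72 × 4.061) = 9139.0 / 292.39 ≈ 31.3 mL/min
Patient B: SCr = 288 / 88.4 = 3.258 mg/dL
Patient B: CrCl = (140 − 91) × 68 / (72 × 3.258) × 0.85 = 3332.0 / 234.58 × 0.85 ≈ 12.1 mL/min
31.3 vs 12.1 mL/min → Patient A is higher.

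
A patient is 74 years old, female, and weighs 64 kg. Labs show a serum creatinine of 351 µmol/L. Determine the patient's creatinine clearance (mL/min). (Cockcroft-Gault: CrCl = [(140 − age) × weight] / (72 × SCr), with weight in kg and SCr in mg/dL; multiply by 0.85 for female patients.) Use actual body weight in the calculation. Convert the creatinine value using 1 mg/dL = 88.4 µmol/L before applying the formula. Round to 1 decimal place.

12.6 mL/min

SCr = 351 / 88.4 = 3.971 mg/dL
CrCl = (140 − 74) × 64 / (72 × 3.971) × 0.85 = 4224.0 / 285.91 × 0.85 ≈ 12.6 mL/min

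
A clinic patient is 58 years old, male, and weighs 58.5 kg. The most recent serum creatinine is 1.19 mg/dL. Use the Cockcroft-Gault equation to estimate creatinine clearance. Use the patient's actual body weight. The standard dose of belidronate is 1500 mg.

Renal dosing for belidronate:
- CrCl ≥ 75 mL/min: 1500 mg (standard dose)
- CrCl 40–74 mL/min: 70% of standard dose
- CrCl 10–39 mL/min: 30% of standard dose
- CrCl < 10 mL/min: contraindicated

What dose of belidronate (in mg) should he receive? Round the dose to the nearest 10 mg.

1050 mg

CrCl = (140 − 58) × 58.5 / (72 × 1.19) = 4797.0 / 85.68 ≈ 56.0 mL/min
CrCl ≈ 56 mL/min → bracket 40–74 mL/min.
70% of 1500 mg = 1050 mg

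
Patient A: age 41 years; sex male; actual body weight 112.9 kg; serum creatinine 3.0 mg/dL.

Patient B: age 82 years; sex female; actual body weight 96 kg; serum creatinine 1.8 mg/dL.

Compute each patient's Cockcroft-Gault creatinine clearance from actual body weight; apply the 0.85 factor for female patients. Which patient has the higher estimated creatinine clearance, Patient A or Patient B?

Patient A: CrCl = (140 − 41) × 112.9 / (72 × 3) = 11177.1 / 216.00 ≈ 51.7 mL/min
Patient B: CrCl = (140 − 82) × 96 / (72 × 1.8) × 0.85 = 5568.0 / 129.60 × 0.85 ≈ 36.5 mL/min
51.7 vs 36.5 mL/min → Patient A is higher.

Patient A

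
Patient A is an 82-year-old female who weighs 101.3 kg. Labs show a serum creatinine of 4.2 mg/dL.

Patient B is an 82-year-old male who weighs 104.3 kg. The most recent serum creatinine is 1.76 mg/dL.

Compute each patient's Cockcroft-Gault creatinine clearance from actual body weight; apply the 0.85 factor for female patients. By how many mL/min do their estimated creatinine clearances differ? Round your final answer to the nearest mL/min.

Patient A: CrCl = (140 − 82) × 101.3 / (72 × 4.2) × 0.85 = 5875.4 / 302.40 × 0.85 ≈ 16.5 mL/min
Patient B: CrCl = (140 − 82) × 104.3 / (72 × 1.76) = 6049.4 / 126.72 ≈ 47.7 mL/min
|16.5 − 47.7| = 31.2 mL/min

31 mL/min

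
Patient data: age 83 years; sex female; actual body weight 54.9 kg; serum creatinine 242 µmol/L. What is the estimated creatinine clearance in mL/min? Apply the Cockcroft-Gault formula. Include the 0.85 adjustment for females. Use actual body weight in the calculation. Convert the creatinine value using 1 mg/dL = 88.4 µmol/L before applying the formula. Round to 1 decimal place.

SCr = 242 / 88.4 = 2.738 mg/dL
CrCl = (140 − 83) × 54.9 / (72 × 2.738) × 0.85 = 3129.3 / 197.14 × 0.85 ≈ 13.5 mL/min

13.5 mL/min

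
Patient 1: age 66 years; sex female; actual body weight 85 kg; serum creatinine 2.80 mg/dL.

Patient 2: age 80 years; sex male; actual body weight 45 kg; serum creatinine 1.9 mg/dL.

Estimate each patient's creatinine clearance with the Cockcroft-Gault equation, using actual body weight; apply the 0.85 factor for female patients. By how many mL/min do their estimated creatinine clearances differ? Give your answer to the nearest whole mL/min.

7 mL/min

Patient 1: CrCl = (140 − 66) × 85 / (72 × 2.8) × 0.85 = 6290.0 / 201.60 × 0.85 ≈ 26.5 mL/min
Patient 2: CrCl = (140 − 80) × 45 / (72 × 1.9) = 2700.0 / 136.80 ≈ 19.7 mL/min
|26.5 − 19.7| = 6.8 mL/min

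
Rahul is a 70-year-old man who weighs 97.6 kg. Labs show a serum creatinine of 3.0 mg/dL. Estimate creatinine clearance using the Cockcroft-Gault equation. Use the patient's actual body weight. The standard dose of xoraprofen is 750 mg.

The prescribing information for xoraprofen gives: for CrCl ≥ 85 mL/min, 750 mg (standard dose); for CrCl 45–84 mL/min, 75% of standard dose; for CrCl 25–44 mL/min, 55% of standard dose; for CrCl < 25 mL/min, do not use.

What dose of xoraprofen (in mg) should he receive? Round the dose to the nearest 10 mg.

410 mg

CrCl = (140 − 70) × 97.6 / (72 × 3) = 6832.0 / 216.00 ≈ 31.6 mL/min
CrCl ≈ 32 mL/min → bracket 25–44 mL/min.
55% of 750 mg = 412.5 mg → 410 mg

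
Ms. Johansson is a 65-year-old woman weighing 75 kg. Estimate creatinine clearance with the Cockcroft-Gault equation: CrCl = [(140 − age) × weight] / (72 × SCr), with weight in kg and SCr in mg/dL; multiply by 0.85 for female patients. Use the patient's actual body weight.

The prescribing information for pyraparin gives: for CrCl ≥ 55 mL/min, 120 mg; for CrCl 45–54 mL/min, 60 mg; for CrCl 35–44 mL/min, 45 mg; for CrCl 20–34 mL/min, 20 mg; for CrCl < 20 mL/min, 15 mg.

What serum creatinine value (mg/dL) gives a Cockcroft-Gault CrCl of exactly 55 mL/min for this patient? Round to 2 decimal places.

Standard dose requires CrCl ≥ 55 mL/min.
Set (140 − 65) × 75 × 0.85 / (72 × SCr) = 55
SCr = (140 − 65) × 75 × 0.85 / (72 × 55) = 1.207 mg/dL

1.21 mg/dL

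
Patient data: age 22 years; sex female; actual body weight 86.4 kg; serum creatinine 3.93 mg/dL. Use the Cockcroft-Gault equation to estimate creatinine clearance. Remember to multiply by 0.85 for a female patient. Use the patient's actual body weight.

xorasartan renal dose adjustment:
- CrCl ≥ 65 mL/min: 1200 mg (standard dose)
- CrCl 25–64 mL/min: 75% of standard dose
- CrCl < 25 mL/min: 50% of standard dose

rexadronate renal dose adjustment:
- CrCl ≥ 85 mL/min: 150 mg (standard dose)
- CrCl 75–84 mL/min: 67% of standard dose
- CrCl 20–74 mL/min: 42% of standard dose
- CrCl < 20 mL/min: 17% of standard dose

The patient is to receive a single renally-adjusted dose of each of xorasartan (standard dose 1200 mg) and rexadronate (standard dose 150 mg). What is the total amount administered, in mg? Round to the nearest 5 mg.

CrCl = (140 − 22) × 86.4 / (72 × 3.93) × 0.85 = 10195.2 / 282.96 × 0.85 ≈ 30.6 mL/min
CrCl ≈ 31 mL/min.
xorasartan: 25–64 mL/min → 75% of 1200 mg = 900 mg.
rexadronate: 20–74 mL/min → 42% of 150 mg = 63 mg.
Total = 900 + 63 = 963 mg.

965 mg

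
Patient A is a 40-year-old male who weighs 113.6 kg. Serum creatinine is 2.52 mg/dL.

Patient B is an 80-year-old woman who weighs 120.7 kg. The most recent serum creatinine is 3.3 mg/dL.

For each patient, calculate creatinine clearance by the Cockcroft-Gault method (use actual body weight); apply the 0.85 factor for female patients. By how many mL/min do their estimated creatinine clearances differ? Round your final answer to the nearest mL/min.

Patient A: CrCl = (140 − 40) × 113.6 / (72 × 2.52) = 11360.0 / 181.44 ≈ 62.6 mL/min
Patient B: CrCl = (140 − 80) × 120.7 / (72 × 3.3) × 0.85 = 7242.0 / 237.60 × 0.85 ≈ 25.9 mL/min
|62.6 − 25.9| = 36.7 mL/min

37 mL/min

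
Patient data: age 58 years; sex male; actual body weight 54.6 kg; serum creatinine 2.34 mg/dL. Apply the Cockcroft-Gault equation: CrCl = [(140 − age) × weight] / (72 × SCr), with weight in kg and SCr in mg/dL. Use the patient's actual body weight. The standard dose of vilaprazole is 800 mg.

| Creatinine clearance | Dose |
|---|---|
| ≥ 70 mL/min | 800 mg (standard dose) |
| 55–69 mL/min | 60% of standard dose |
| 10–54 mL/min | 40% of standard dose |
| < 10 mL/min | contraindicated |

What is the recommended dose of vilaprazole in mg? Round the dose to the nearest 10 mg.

320 mg

CrCl = (140 − 58) × 54.6 / (72 × 2.34) = 4477.2 / 168.48 ≈ 26.6 mL/min
CrCl ≈ 27 mL/min → bracket 10–54 mL/min.
40% of 800 mg = 320 mg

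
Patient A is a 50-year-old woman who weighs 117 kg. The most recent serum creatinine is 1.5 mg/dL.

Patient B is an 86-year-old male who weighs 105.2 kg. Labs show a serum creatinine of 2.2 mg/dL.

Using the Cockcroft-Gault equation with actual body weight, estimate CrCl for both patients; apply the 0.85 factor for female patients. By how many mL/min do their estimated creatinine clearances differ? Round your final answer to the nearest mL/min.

Patient A: CrCl = (140 − 50) × 117 / (72 × 1.5) × 0.85 = 10530.0 / 108.00 × 0.85 ≈ 82.9 mL/min
Patient B: CrCl = (140 − 86) × 105.2 / (72 × 2.2) = 5680.8 / 158.40 ≈ 35.9 mL/min
|82.9 − 35.9| = 47.0 mL/min

47 mL/min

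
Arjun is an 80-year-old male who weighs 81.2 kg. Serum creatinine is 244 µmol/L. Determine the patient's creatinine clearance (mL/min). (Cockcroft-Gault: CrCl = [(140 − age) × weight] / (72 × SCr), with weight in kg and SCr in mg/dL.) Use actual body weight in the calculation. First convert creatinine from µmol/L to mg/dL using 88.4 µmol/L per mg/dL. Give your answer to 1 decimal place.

24.5 mL/min

SCr = 244 / 88.4 = 2.76 mg/dL
CrCl = (140 − 80) × 81.2 / (72 × 2.76) = 4872.0 / 198.72 ≈ 24.5 mL/min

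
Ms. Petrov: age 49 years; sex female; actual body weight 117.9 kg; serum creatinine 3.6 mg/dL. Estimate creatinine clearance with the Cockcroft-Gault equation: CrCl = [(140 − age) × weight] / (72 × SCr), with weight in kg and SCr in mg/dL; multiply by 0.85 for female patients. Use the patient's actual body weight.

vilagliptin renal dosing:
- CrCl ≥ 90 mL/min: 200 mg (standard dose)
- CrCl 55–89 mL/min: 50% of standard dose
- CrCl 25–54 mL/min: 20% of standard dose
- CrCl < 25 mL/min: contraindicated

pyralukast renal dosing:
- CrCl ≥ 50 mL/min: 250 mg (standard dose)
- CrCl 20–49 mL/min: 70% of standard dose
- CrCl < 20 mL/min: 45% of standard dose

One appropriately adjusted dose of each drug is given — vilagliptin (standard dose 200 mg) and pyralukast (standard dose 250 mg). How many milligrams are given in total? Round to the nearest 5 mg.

CrCl = (140 − 49) × 117.9 / (72 × 3.6) × 0.85 = 10728.9 / 259.20 × 0.85 ≈ 35.2 mL/min
CrCl ≈ 35 mL/min.
vilagliptin: 25–54 mL/min → 20% of 200 mg = 40 mg.
pyralukast: 20–49 mL/min → 70% of 250 mg = 175 mg.
Total = 40 + 175 = 215 mg.

215 mg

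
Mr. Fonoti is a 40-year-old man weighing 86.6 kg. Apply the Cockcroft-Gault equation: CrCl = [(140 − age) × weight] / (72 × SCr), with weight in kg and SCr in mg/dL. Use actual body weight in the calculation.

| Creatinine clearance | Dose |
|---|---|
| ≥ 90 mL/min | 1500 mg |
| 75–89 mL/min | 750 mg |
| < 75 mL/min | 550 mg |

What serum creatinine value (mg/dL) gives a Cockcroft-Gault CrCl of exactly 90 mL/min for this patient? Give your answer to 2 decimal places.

1.34 mg/dL

Standard dose requires CrCl ≥ 90 mL/min.
Set (140 − 40) × 86.6 / (72 × SCr) = 90
SCr = (140 − 40) × 86.6 / (72 × 90) = 1.336 mg/dL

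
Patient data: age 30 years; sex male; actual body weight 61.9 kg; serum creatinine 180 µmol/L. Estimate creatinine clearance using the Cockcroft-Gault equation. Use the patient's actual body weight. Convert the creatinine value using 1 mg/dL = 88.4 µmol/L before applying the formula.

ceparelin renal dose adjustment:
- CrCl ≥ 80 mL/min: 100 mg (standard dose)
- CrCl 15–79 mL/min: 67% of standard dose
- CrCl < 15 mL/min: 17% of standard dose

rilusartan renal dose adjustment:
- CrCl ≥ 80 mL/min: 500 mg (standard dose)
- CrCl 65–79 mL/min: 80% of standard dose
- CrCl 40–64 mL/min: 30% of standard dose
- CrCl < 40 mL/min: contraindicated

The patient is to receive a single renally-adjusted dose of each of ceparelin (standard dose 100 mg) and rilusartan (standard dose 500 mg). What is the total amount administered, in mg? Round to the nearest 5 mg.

SCr = 180 / 88.4 = 2.036 mg/dL
CrCl = (140 − 30) × 61.9 / (72 × 2.036) = 6809.0 / 146.59 ≈ 46.4 mL/min
CrCl ≈ 46 mL/min.
ceparelin: 15–79 mL/min → 67% of 100 mg = 67 mg.
rilusartan: 40–64 mL/min → 30% of 500 mg = 150 mg.
Total = 67 + 150 = 217 mg.

215 mg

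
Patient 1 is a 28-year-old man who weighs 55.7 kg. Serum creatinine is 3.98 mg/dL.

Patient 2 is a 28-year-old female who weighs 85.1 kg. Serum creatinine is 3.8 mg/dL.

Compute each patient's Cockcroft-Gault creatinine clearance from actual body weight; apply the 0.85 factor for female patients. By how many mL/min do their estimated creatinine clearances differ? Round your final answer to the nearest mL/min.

8 mL/min

Patient 1: CrCl = (140 − 28) × 55.7 / (72 × 3.98) = 6238.4 / 286.56 ≈ 21.8 mL/min
Patient 2: CrCl = (140 − 28) × 85.1 / (72 × 3.8) × 0.85 = 9531.2 / 273.60 × 0.85 ≈ 29.6 mL/min
|21.8 − 29.6| = 7.8 mL/min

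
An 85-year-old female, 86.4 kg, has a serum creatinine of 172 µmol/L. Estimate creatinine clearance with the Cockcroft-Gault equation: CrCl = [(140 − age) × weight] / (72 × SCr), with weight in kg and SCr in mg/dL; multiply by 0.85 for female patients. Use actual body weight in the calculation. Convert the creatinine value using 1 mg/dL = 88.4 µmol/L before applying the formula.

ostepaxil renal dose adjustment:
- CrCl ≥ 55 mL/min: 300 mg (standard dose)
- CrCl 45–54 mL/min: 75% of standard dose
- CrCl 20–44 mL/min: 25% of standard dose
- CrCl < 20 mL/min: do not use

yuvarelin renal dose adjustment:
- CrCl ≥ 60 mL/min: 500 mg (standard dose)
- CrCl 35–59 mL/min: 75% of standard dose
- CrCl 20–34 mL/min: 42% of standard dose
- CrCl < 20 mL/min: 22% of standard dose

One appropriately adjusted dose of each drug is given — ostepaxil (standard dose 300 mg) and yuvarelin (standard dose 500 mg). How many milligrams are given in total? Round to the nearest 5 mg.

SCr = 172 / 88.4 = 1.946 mg/dL
CrCl = (140 − 85) × 86.4 / (72 × 1.946) × 0.85 = 4752.0 / 140.11 × 0.85 ≈ 28.8 mL/min
CrCl ≈ 29 mL/min.
ostepaxil: 20–44 mL/min → 25% of 300 mg = 75 mg.
yuvarelin: 20–34 mL/min → 42% of 500 mg = 210 mg.
Total = 75 + 210 = 285 mg.

285 mg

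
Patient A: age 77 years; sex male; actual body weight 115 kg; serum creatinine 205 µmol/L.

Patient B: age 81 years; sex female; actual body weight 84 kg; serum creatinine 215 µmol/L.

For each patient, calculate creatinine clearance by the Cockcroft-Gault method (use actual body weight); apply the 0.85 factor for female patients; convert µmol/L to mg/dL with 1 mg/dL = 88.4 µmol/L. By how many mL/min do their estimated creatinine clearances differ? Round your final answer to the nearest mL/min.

Patient A: SCr = 205 / 88.4 = 2.319 mg/dL
Patient A: CrCl = (140 − 77) × 115 / (72 × 2.319) = 7245.0 / 166.97 ≈ 43.4 mL/min
Patient B: SCr = 215 / 88.4 = 2.432 mg/dL
Patient B: CrCl = (140 − 81) × 84 / (72 × 2.432) × 0.85 = 4956.0 / 175.10 × 0.85 ≈ 24.1 mL/min
|43.4 − 24.1| = 19.3 mL/min

19 mL/min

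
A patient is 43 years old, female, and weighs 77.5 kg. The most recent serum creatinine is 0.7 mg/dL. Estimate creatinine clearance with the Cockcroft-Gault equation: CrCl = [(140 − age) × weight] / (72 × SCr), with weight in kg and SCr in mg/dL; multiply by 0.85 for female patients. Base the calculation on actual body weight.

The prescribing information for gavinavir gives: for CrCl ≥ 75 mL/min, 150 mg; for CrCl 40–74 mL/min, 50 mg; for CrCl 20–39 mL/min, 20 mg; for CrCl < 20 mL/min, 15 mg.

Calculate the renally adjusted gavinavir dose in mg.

CrCl = (140 − 43) × 77.5 / (72 × 0.7) × 0.85 = 7517.5 / 50.40 × 0.85 ≈ 126.8 mL/min
CrCl ≈ 127 mL/min → bracket ≥ 75 mL/min.
Dose for this bracket: 150 mg.

150 mg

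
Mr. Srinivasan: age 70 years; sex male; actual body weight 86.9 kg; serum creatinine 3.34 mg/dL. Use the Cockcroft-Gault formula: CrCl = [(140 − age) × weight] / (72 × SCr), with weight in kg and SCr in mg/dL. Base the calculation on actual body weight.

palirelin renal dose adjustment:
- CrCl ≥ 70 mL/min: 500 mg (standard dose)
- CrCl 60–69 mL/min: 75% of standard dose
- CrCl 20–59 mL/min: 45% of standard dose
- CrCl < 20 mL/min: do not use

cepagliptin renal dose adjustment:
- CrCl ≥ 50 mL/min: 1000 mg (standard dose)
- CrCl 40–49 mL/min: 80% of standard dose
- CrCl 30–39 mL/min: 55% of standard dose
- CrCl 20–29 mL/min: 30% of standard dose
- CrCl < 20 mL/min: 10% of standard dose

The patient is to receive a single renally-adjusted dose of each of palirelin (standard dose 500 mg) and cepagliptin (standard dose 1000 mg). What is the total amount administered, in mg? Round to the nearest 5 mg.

CrCl = (140 − 70) × 86.9 / (72 × 3.34) = 6083.0 / 240.48 ≈ 25.3 mL/min
CrCl ≈ 25 mL/min.
palirelin: 20–59 mL/min → 45% of 500 mg = 225 mg.
cepagliptin: 20–29 mL/min → 30% of 1000 mg = 300 mg.
Total = 225 + 300 = 525 mg.

525 mg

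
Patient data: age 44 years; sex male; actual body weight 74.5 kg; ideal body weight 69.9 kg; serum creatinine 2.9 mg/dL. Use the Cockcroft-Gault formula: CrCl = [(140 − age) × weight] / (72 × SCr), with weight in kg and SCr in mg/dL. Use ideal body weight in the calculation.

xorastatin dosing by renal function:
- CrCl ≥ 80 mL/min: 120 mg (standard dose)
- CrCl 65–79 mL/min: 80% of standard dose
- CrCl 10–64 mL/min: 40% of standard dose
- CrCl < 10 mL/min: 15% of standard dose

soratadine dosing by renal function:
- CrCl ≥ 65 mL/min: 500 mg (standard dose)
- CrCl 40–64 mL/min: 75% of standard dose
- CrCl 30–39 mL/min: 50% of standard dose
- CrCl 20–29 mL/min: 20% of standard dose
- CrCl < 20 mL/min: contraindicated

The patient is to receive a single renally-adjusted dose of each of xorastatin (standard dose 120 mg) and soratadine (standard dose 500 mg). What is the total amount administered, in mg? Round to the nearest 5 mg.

300 mg

CrCl = (140 − 44) × 69.9 / (72 × 2.9) = 6710.4 / 208.80 ≈ 32.1 mL/min
CrCl ≈ 32 mL/min.
xorastatin: 10–64 mL/min → 40% of 120 mg = 48 mg.
soratadine: 30–39 mL/min → 50% of 500 mg = 250 mg.
Total = 48 + 250 = 298 mg.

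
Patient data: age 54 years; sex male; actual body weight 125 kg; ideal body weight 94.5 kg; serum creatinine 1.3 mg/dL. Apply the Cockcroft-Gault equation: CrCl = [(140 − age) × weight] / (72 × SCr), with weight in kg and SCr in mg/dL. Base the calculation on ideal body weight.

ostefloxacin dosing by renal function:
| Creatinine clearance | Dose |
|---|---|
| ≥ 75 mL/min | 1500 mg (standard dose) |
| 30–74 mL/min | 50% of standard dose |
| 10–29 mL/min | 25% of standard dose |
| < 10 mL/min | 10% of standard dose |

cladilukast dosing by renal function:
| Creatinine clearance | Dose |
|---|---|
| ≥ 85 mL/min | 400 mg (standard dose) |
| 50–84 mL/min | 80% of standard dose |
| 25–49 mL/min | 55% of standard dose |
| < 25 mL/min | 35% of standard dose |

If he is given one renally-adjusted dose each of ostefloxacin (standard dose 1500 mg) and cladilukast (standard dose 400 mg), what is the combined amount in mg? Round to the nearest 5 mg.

CrCl = (140 − 54) × 94.5 / (72 × 1.3) = 8127.0 / 93.60 ≈ 86.8 mL/min
CrCl ≈ 87 mL/min.
ostefloxacin: ≥ 75 mL/min → 100% of 1500 mg = 1500 mg.
cladilukast: ≥ 85 mL/min → 100% of 400 mg = 400 mg.
Total = 1500 + 400 = 1900 mg.

1900 mg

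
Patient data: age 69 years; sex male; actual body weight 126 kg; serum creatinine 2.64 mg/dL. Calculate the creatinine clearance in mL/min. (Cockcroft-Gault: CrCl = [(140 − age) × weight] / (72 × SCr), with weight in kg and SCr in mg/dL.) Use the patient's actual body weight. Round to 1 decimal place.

CrCl = (140 − 69) × 126 / (72 × 2.64) = 8946.0 / 190.08 ≈ 47.1 mL/min

47.1 mL/min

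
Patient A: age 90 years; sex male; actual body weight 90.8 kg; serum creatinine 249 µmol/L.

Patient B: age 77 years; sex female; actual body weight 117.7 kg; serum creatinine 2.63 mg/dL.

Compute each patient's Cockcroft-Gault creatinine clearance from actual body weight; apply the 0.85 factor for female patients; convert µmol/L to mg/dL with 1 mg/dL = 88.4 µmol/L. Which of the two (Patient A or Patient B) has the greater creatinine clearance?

Patient B

Patient A: SCr = 249 / 88.4 = 2.817 mg/dL
Patient A: CrCl = (140 − 90) × 90.8 / (72 × 2.817) = 4540.0 / 202.82 ≈ 22.4 mL/min
Patient B: CrCl = (140 − 77) × 117.7 / (72 × 2.63) × 0.85 = 7415.1 / 189.36 × 0.85 ≈ 33.3 mL/min
22.4 vs 33.3 mL/min → Patient B is higher.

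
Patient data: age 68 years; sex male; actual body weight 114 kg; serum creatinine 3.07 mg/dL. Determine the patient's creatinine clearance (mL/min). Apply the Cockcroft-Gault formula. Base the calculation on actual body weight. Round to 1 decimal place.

CrCl = (140 − 68) × 114 / (72 × 3.07) = 8208.0 / 221.04 ≈ 37.1 mL/min

37.1 mL/min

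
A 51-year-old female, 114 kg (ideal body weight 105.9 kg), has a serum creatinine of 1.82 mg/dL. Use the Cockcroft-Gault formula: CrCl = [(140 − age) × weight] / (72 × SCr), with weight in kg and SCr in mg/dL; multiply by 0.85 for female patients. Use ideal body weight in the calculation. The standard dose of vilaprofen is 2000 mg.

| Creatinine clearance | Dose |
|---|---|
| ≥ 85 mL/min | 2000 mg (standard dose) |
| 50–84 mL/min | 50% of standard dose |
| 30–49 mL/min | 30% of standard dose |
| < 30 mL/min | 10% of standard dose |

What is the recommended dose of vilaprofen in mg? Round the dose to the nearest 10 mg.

CrCl = (140 − 51) × 105.9 / (72 × 1.82) × 0.85 = 9425.1 / 131.04 × 0.85 ≈ 61.1 mL/min
CrCl ≈ 61 mL/min → bracket 50–84 mL/min.
50% of 2000 mg = 1000 mg

1000 mg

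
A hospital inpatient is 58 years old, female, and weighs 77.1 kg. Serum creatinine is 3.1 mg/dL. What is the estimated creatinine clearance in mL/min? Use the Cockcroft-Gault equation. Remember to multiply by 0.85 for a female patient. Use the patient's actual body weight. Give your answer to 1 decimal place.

CrCl = (140 − 58) × 77.1 / (72 × 3.1) × 0.85 = 6322.2 / 223.20 × 0.85 ≈ 24.1 mL/min

24.1 mL/min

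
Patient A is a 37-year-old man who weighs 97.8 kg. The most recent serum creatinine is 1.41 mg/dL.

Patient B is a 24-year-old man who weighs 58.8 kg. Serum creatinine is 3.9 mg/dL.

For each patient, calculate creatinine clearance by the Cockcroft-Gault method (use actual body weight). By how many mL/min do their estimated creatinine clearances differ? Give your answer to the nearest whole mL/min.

Patient A: CrCl = (140 − 37) × 97.8 / (72 × 1.41) = 10073.4 / 101.52 ≈ 99.2 mL/min
Patient B: CrCl = (140 − 24) × 58.8 / (72 × 3.9) = 6820.8 / 280.80 ≈ 24.3 mL/min
|99.2 − 24.3| = 74.9 mL/min

75 mL/min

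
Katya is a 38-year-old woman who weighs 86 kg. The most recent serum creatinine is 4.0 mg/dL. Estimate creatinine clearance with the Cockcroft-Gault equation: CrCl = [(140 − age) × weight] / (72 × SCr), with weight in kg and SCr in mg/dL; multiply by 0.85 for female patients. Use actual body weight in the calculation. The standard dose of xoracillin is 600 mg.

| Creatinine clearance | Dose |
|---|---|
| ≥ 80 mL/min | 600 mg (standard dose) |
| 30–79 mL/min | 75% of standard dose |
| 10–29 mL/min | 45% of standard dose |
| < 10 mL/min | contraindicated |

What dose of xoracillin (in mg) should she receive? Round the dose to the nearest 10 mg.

270 mg

CrCl = (140 − 38) × 86 / (72 × 4) × 0.85 = 8772.0 / 288.00 × 0.85 ≈ 25.9 mL/min
CrCl ≈ 26 mL/min → bracket 10–29 mL/min.
45% of 600 mg = 270 mg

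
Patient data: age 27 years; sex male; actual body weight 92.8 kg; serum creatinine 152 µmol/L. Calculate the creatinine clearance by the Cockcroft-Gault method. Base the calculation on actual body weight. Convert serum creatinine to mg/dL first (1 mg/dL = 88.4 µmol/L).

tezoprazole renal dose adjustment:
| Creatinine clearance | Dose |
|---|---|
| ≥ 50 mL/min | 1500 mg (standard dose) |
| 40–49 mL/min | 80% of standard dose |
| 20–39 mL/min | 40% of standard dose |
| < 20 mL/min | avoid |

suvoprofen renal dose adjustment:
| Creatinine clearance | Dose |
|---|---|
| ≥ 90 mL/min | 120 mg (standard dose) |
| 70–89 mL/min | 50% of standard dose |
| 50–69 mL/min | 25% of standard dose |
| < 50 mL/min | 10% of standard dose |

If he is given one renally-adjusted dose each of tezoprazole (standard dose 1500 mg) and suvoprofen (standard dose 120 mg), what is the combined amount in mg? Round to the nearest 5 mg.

1560 mg

SCr = 152 / 88.4 = 1.719 mg/dL
CrCl = (140 − 27) × 92.8 / (72 × 1.719) = 10486.4 / 123.77 ≈ 84.7 mL/min
CrCl ≈ 85 mL/min.
tezoprazole: ≥ 50 mL/min → 100% of 1500 mg = 1500 mg.
suvoprofen: 70–89 mL/min → 50% of 120 mg = 60 mg.
Total = 1500 + 60 = 1560 mg.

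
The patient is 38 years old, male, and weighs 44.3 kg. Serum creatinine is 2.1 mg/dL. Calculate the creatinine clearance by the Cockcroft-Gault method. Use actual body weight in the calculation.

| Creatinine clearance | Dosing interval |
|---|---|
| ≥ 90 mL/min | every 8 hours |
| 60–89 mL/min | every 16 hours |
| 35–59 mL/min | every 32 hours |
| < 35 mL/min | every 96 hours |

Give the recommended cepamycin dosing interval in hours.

every 96 hours

CrCl = (140 − 38) × 44.3 / (72 × 2.1) = 4518.6 / 151.20 ≈ 29.9 mL/min
CrCl ≈ 30 mL/min → bracket < 35 mL/min → every 96 hours.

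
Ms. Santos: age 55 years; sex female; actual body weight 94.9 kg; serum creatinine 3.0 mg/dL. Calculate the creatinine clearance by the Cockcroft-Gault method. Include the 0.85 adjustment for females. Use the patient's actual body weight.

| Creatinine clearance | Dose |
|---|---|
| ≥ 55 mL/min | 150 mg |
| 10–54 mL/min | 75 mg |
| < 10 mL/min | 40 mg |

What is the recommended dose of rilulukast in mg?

CrCl = (140 − 55) × 94.9 / (72 × 3) × 0.85 = 8066.5 / 216.00 × 0.85 ≈ 31.7 mL/min
CrCl ≈ 32 mL/min → bracket 10–54 mL/min.
Dose for this bracket: 75 mg.

75 mg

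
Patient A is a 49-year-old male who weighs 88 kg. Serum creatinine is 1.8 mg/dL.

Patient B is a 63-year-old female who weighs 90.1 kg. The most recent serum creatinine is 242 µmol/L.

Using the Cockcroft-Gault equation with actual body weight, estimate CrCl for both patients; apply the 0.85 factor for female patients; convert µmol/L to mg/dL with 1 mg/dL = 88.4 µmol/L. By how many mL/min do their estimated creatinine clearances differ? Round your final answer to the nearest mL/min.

Patient A: CrCl = (140 − 49) × 88 / (72 × 1.8) = 8008.0 / 129.60 ≈ 61.8 mL/min
Patient B: SCr = 242 / 88.4 = 2.738 mg/dL
Patient B: CrCl = (140 − 63) × 90.1 / (72 × 2.738) × 0.85 = 6937.7 / 197.14 × 0.85 ≈ 29.9 mL/min
|61.8 − 29.9| = 31.9 mL/min

32 mL/min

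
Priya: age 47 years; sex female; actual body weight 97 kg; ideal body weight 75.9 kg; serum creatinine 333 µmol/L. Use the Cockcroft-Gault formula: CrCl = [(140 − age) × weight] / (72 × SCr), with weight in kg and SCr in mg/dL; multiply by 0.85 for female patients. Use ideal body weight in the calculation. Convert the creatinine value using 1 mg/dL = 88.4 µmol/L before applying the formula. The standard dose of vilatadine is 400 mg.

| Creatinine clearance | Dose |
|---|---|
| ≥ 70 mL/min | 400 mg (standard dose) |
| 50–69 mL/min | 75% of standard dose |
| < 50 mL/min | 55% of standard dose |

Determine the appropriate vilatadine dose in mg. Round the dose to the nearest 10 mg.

220 mg

SCr = 333 / 88.4 = 3.767 mg/dL
CrCl = (140 − 47) × 75.9 / (72 × 3.767) × 0.85 = 7058.7 / 271.22 × 0.85 ≈ 22.1 mL/min
CrCl ≈ 22 mL/min → bracket < 50 mL/min.
55% of 400 mg = 220 mg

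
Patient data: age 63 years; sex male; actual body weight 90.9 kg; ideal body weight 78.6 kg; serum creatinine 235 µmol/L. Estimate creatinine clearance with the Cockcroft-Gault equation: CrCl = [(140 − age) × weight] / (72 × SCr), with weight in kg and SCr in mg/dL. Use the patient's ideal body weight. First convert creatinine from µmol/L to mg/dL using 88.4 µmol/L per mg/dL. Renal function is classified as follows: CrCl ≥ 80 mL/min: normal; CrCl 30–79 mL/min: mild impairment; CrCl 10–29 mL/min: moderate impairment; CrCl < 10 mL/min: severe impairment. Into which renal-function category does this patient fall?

mild impairment

SCr = 235 / 88.4 = 2.658 mg/dL
CrCl = (140 − 63) × 78.6 / (72 × 2.658) = 6052.2 / 191.38 ≈ 31.6 mL/min
32 mL/min falls in the 'mild impairment' range.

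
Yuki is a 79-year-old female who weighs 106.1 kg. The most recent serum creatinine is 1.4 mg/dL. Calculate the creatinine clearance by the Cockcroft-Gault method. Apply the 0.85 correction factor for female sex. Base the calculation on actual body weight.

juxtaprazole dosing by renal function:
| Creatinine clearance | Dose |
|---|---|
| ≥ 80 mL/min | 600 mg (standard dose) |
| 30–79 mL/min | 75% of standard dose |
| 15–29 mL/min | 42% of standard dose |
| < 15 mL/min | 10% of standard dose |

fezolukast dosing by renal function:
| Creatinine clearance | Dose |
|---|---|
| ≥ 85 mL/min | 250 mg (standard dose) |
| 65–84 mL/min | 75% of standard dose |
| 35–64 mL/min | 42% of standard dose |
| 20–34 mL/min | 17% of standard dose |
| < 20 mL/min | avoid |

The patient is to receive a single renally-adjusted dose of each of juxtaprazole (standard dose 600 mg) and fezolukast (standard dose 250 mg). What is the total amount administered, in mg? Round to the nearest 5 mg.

555 mg

CrCl = (140 − 79) × 106.1 / (72 × 1.4) × 0.85 = 6472.1 / 100.80 × 0.85 ≈ 54.6 mL/min
CrCl ≈ 55 mL/min.
juxtaprazole: 30–79 mL/min → 75% of 600 mg = 450 mg.
fezolukast: 35–64 mL/min → 42% of 250 mg = 105 mg.
Total = 450 + 105 = 555 mg.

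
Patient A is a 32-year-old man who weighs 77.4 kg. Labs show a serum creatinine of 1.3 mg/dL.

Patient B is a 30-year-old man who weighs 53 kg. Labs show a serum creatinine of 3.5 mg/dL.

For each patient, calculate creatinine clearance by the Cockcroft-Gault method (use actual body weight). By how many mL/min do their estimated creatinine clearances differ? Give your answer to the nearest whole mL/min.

Patient A: CrCl = (140 − 32) × 77.4 / (72 × 1.3) = 8359.2 / 93.60 ≈ 89.3 mL/min
Patient B: CrCl = (140 − 30) × 53 / (72 × 3.5) = 5830.0 / 252.00 ≈ 23.1 mL/min
|89.3 − 23.1| = 66.2 mL/min

66 mL/min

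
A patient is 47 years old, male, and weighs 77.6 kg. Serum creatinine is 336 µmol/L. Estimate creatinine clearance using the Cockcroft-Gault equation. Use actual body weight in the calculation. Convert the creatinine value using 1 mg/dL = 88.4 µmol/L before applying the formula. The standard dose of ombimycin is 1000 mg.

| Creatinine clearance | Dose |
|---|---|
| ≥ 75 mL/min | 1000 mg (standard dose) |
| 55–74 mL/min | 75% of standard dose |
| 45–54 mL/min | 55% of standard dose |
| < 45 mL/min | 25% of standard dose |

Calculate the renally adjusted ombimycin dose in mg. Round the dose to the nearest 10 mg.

250 mg

SCr = 336 / 88.4 = 3.801 mg/dL
CrCl = (140 − 47) × 77.6 / (72 × 3.801) = 7216.8 / 273.67 ≈ 26.4 mL/min
CrCl ≈ 26 mL/min → bracket < 45 mL/min.
25% of 1000 mg = 250 mg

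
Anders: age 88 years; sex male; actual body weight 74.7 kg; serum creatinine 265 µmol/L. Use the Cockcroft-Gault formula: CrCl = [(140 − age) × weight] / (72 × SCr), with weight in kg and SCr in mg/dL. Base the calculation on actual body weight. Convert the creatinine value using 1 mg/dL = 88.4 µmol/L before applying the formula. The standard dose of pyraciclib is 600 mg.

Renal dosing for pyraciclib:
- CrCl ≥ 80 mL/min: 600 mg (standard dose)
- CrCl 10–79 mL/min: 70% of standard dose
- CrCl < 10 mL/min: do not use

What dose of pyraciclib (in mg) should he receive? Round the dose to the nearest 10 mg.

SCr = 265 / 88.4 = 2.998 mg/dL
CrCl = (140 − 88) × 74.7 / (72 × 2.998) = 3884.4 / 215.86 ≈ 18.0 mL/min
CrCl ≈ 18 mL/min → bracket 10–79 mL/min.
70% of 600 mg = 420 mg

420 mg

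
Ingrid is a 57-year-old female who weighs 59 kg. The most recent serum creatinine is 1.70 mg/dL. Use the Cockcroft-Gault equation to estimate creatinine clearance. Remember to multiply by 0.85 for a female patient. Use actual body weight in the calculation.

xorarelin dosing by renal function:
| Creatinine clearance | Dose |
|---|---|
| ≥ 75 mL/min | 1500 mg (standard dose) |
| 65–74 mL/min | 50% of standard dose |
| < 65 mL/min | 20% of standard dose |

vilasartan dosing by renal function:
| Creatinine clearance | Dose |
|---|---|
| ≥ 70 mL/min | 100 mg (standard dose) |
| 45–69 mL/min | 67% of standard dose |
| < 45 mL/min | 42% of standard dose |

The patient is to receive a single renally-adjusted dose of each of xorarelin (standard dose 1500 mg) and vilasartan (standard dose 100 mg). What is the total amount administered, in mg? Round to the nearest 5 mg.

340 mg

CrCl = (140 − 57) × 59 / (72 × 1.7) × 0.85 = 4897.0 / 122.40 × 0.85 ≈ 34.0 mL/min
CrCl ≈ 34 mL/min.
xorarelin: < 65 mL/min → 20% of 1500 mg = 300 mg.
vilasartan: < 45 mL/min → 42% of 100 mg = 42 mg.
Total = 300 + 42 = 342 mg.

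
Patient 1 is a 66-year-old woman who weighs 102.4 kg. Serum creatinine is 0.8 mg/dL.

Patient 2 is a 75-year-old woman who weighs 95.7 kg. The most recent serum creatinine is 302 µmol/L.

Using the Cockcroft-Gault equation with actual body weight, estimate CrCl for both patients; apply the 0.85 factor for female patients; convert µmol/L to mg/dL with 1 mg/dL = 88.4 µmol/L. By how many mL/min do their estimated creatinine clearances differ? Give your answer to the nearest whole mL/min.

90 mL/min

Patient 1: CrCl = (140 − 66) × 102.4 / (72 × 0.8) × 0.85 = 7577.6 / 57.60 × 0.85 ≈ 111.8 mL/min
Patient 2: SCr = 302 / 88.4 = 3.416 mg/dL
Patient 2: CrCl = (140 − 75) × 95.7 / (72 × 3.416) × 0.85 = 6220.5 / 245.95 × 0.85 ≈ 21.5 mL/min
|111.8 − 21.5| = 90.3 mL/min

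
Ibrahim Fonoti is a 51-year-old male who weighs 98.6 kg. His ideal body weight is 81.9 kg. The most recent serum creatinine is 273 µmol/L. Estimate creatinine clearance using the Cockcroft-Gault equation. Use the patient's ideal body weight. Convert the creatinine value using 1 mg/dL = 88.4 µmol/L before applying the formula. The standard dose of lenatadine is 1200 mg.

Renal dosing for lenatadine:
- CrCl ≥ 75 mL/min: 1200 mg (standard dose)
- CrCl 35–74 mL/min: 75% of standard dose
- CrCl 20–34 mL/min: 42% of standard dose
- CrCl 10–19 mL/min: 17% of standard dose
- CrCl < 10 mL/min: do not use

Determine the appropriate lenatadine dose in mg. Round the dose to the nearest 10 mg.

500 mg

SCr = 273 / 88.4 = 3.088 mg/dL
CrCl = (140 − 51) × 81.9 / (72 × 3.088) = 7289.1 / 222.34 ≈ 32.8 mL/min
CrCl ≈ 33 mL/min → bracket 20–34 mL/min.
42% of 1200 mg = 504 mg → 500 mg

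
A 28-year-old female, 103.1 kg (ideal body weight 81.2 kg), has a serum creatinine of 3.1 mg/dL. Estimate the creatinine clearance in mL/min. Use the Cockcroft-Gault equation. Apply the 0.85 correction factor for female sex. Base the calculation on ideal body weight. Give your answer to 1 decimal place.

34.6 mL/min

CrCl = (140 − 28) × 81.2 / (72 × 3.1) × 0.85 = 9094.4 / 223.20 × 0.85 ≈ 34.6 mL/min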